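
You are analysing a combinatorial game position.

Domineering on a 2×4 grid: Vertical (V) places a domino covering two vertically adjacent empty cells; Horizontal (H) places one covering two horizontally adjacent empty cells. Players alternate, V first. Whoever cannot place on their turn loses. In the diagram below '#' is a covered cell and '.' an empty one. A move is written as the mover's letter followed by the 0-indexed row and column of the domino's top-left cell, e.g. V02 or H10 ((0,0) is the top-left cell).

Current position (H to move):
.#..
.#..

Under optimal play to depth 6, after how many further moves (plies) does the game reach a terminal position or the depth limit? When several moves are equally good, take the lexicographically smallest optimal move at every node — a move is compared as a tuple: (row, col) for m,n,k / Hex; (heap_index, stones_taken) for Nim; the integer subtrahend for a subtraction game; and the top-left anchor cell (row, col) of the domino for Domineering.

PV length from [.#../.#..]: 3 plies

ply 1, H at .#../.#.. | H02=+1→.###/.#..*; H12=+1→.#../.###
ply 2, V at .###/.#.. | V00=-1→####/##..*
ply 3, H at ####/##.. | H12=+1→####/####*
ply 4: ####/#### is terminal -1 (V); from .#../.#.. depth 6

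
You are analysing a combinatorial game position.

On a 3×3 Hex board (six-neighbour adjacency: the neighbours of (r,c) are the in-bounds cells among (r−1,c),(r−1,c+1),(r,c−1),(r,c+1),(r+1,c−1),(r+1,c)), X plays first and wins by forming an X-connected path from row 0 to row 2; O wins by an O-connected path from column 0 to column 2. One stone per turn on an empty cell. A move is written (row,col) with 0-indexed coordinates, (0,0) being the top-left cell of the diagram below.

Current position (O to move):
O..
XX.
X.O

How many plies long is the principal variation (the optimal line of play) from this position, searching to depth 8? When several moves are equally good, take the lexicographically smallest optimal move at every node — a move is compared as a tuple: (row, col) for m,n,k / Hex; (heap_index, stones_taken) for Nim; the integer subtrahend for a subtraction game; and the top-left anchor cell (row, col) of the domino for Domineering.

PV length from [O../XX./X.O]: 2 plies

[O../XX./X.O] O move#1: (0,1):-1/OO./XX./X.O*, (0,2):-1/O.O/XX./X.O, (1,2):-1/O../XXO/X.O, (2,1):-1/O../XX./XOO
[OO./XX./X.O] X move#2: (0,2):+1/OOX/XX./X.O*, (1,2):-1/OO./XXX/X.O, (2,1):-1/OO./XX./XXO
[OOX/XX./X.O] end (terminal -1, O#3); searched O../XX./X.O to 8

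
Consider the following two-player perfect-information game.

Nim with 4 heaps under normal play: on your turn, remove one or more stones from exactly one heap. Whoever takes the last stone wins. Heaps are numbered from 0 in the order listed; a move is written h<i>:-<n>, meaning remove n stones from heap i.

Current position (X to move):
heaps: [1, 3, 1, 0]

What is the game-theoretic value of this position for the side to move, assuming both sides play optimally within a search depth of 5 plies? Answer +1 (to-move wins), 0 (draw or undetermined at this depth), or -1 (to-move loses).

value((1,3,1,0), X) = +1

ply 1, X at (1,3,1,0) | h0:-1=-1→(0,3,1,0); h1:-1=-1→(1,2,1,0); h1:-2=-1→(1,1,1,0); h1:-3=+1→(1,0,1,0)*; h2:-1=-1→(1,3,0,0)
ply 2, O at (1,0,1,0) | h0:-1=-1→(0,0,1,0)*; h2:-1=-1→(1,0,0,0)
ply 3, X at (0,0,1,0) | h2:-1=+1→(0,0,0,0)*
ply 4: (0,0,0,0) is terminal -1 (O); from (1,3,1,0) depth 5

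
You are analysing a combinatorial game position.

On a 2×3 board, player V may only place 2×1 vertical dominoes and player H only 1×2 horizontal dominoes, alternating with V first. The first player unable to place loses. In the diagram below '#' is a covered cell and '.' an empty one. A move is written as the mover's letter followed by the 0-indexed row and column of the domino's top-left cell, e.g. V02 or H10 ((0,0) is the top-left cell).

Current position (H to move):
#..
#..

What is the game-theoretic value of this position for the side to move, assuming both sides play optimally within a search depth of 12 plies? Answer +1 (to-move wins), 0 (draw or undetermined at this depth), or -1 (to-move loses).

ply 1, H at #../#.. | H01=+1→###/#..*; H11=+1→#../###
ply 2: ###/#.. is terminal -1 (V); from #../#.. depth 12

value(#../#.., H) = +1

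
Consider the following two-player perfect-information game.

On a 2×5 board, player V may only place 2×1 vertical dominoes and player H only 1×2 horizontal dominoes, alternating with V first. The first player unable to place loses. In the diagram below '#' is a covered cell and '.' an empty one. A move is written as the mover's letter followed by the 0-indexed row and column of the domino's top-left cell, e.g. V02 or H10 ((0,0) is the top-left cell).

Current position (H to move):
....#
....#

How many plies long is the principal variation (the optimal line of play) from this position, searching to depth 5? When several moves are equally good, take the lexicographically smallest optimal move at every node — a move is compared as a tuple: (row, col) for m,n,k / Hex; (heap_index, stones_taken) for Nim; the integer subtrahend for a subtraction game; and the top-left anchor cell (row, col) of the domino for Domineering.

p1 H@[....#/....#]: H00[##..#/....#]-1 H01[.##.#/....#]+1* H02[..###/....#]-1 H10[....#/##..#]-1 H11[....#/.##.#]+1 H12[....#/..###]-1
p2 V@[.##.#/....#]: V00[###.#/#...#]-1* V03[.####/...##]-1
p3 H@[###.#/#...#]: H11[###.#/###.#]-1 H12[###.#/#.###]+1*
p4 V@[###.#/#.###] terminal -1; root [....#/....#] d5

PV length from [....#/....#]: 3 plies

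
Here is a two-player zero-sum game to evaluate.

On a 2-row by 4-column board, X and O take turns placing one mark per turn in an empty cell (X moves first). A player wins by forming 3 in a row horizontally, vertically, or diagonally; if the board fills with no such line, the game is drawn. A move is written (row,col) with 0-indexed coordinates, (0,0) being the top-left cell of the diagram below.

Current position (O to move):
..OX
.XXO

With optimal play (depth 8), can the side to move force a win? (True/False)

O winning at [..OX/.XXO]: False

p1 O@[..OX/.XXO]: (0,0)[O.OX/.XXO]-1 (0,1)[.OOX/.XXO]-1 (1,0)[..OX/OXXO]+0*
p2 X@[..OX/OXXO]: (0,0)[X.OX/OXXO]+0* (0,1)[.XOX/OXXO]+0
p3 O@[X.OX/OXXO]: (0,1)[XOOX/OXXO]+0*
p4 X@[XOOX/OXXO] terminal +0; root [..OX/.XXO] d8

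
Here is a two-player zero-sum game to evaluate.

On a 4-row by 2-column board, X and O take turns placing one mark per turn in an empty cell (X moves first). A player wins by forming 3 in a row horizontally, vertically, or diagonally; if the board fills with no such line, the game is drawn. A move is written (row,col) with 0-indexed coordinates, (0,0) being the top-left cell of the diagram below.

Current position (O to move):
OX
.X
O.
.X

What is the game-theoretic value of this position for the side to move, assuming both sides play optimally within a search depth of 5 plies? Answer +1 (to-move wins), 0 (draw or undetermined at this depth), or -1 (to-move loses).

[OX/.X/O./.X] O move#1: (1,0):+1/OX/OX/O./.X*, (2,1):+0/OX/.X/OO/.X, (3,0):-1/OX/.X/O./OX
[OX/OX/O./.X] end (terminal -1, X#2); searched OX/.X/O./.X to 5

value(OX/.X/O./.X, O) = +1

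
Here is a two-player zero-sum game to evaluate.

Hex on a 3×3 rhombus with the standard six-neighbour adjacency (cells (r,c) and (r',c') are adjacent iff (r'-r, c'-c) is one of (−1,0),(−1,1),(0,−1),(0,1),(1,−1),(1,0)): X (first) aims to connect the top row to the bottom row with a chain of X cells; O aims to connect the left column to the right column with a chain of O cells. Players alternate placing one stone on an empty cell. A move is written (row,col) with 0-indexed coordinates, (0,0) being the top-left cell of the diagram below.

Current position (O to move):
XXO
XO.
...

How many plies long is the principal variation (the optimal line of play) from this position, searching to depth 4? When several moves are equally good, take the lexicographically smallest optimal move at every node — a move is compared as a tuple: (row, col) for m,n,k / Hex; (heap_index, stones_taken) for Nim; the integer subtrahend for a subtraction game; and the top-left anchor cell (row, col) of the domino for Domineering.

p1 O@[XXO/XO./...]: (1,2)[XXO/XOO/...]-1 (2,0)[XXO/XO./O..]+1* (2,1)[XXO/XO./.O.]-1 (2,2)[XXO/XO./..O]-1
p2 X@[XXO/XO./O..] terminal -1; root [XXO/XO./...] d4

PV length from [XXO/XO./...]: 1 ply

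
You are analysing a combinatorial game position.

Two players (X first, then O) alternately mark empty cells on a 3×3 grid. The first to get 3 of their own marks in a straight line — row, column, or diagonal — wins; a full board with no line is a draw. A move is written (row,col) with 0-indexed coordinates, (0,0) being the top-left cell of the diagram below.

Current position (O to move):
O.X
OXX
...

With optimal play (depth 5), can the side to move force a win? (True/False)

p1 O@[O.X/OXX/...]: (0,1)[OOX/OXX/...]-1 (2,0)[O.X/OXX/O..]+1* (2,1)[O.X/OXX/.O.]-1 (2,2)[O.X/OXX/..O]-1
p2 X@[O.X/OXX/O..] terminal -1; root [O.X/OXX/...] d5

O winning at [O.X/OXX/...]: True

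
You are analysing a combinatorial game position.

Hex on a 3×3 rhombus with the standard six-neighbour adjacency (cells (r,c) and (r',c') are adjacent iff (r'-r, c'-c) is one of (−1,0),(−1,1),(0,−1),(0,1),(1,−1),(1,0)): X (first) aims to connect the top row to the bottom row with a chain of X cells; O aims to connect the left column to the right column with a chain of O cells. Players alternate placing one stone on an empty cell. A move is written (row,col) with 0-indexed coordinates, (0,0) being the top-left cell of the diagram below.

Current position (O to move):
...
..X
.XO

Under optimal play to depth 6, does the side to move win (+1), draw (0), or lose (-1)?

[.../..X/.XO] O move#1: (0,0):-1/O../..X/.XO*, (0,1):-1/.O./..X/.XO, (0,2):-1/..O/..X/.XO, (1,0):-1/.../O.X/.XO, (1,1):-1/.../.OX/.XO, (2,0):-1/.../..X/OXO
[O../..X/.XO] X move#2: (0,1):+1/OX./..X/.XO*, (0,2):+1/O.X/..X/.XO, (1,0):+1/O../X.X/.XO, (1,1):+1/O../.XX/.XO, (2,0):+1/O../..X/XXO
[OX./..X/.XO] O move#3: (0,2):-1/OXO/..X/.XO*, (1,0):-1/OX./O.X/.XO, (1,1):-1/OX./.OX/.XO, (2,0):-1/OX./..X/OXO
[OXO/..X/.XO] X move#4: (1,0):+1/OXO/X.X/.XO*, (1,1):+1/OXO/.XX/.XO, (2,0):+1/OXO/..X/XXO
[OXO/X.X/.XO] O move#5: (1,1):-1/OXO/XOX/.XO*, (2,0):-1/OXO/X.X/OXO
[OXO/XOX/.XO] X move#6: (2,0):+1/OXO/XOX/XXO*
[OXO/XOX/XXO] end (terminal -1, O#7); searched .../..X/.XO to 6

value(.../..X/.XO, O) = -1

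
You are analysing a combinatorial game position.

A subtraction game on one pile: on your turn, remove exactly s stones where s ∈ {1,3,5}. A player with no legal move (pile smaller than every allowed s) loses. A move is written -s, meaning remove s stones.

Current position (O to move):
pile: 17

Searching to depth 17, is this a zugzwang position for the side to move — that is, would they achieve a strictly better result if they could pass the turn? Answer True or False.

zugzwang(17, O) = False

ply 1, O at 17 | -1=+1→16*; -3=+1→14; -5=+1→12
ply 2, X at 16 | -1=-1→15*; -3=-1→13; -5=-1→11
ply 3, O at 15 | -1=+1→14*; -3=+1→12; -5=+1→10
ply 4, X at 14 | -1=-1→13*; -3=-1→11; -5=-1→9
ply 5, O at 13 | -1=+1→12*; -3=+1→10; -5=+1→8
ply 6, X at 12 | -1=-1→11*; -3=-1→9; -5=-1→7
ply 7, O at 11 | -1=+1→10*; -3=+1→8; -5=+1→6
ply 8, X at 10 | -1=-1→9*; -3=-1→7; -5=-1→5
ply 9, O at 9 | -1=+1→8*; -3=+1→6; -5=+1→4
ply 10, X at 8 | -1=-1→7*; -3=-1→5; -5=-1→3
ply 11, O at 7 | -1=+1→6*; -3=+1→4; -5=+1→2
ply 12, X at 6 | -1=-1→5*; -3=-1→3; -5=-1→1
ply 13, O at 5 | -1=+1→4*; -3=+1→2; -5=+1→0
ply 14, X at 4 | -1=-1→3*; -3=-1→1
ply 15, O at 3 | -1=+1→2*; -3=+1→0
ply 16, X at 2 | -1=-1→1*
ply 17, O at 1 | -1=+1→0*
ply 18: 0 is terminal -1 (X); from 17 depth 17
if O skipped the turn, X would face:
~ ply 1, X at 17 | -1=+1→16*; -3=+1→14; -5=+1→12
~ ply 2, O at 16 | -1=-1→15*; -3=-1→13; -5=-1→11
~ ply 3, X at 15 | -1=+1→14*; -3=+1→12; -5=+1→10
~ ply 4, O at 14 | -1=-1→13*; -3=-1→11; -5=-1→9
~ ply 5, X at 13 | -1=+1→12*; -3=+1→10; -5=+1→8
~ ply 6, O at 12 | -1=-1→11*; -3=-1→9; -5=-1→7
~ ply 7, X at 11 | -1=+1→10*; -3=+1→8; -5=+1→6
~ ply 8, O at 10 | -1=-1→9*; -3=-1→7; -5=-1→5
~ ply 9, X at 9 | -1=+1→8*; -3=+1→6; -5=+1→4
~ ply 10, O at 8 | -1=-1→7*; -3=-1→5; -5=-1→3
~ ply 11, X at 7 | -1=+1→6*; -3=+1→4; -5=+1→2
~ ply 12, O at 6 | -1=-1→5*; -3=-1→3; -5=-1→1
~ ply 13, X at 5 | -1=+1→4*; -3=+1→2; -5=+1→0
~ ply 14, O at 4 | -1=-1→3*; -3=-1→1
~ ply 15, X at 3 | -1=+1→2*; -3=+1→0
~ ply 16, O at 2 | -1=-1→1*
~ ply 17, X at 1 | -1=+1→0*
~ ply 18: 0 is terminal -1 (O); from 17 depth 17
compare (O): move=+1 vs pass=-1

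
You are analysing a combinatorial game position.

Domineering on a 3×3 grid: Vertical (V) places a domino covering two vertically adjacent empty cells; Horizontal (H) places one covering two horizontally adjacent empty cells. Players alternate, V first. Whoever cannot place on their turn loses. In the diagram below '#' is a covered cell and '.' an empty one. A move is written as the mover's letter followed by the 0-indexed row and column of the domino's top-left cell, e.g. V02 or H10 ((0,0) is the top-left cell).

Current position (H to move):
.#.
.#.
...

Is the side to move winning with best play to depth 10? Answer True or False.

H winning at [.#./.#./...]: False

[.#./.#./...] H move#1: H20:-1/.#./.#./##.*, H21:-1/.#./.#./.##
[.#./.#./##.] V move#2: V00:+1/##./##./##.*, V02:+1/.##/.##/##., V12:+1/.#./.##/###
[##./##./##.] end (terminal -1, H#3); searched .#./.#./... to 10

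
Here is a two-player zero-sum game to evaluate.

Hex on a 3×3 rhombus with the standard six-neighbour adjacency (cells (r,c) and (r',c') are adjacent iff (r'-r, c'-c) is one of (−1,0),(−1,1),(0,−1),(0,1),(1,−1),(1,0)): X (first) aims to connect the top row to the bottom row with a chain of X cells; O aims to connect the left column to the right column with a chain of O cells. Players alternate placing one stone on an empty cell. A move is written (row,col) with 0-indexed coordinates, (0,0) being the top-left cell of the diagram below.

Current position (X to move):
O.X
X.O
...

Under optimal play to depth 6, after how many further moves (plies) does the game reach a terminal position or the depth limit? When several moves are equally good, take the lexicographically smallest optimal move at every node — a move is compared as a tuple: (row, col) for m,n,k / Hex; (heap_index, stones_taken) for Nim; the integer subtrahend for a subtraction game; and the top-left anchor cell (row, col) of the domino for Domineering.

p1 X@[O.X/X.O/...]: (0,1)[OXX/X.O/...]-1 (1,1)[O.X/XXO/...]+1* (2,0)[O.X/X.O/X..]+1 (2,1)[O.X/X.O/.X.]-1 (2,2)[O.X/X.O/..X]-1
p2 O@[O.X/XXO/...]: (0,1)[OOX/XXO/...]-1* (2,0)[O.X/XXO/O..]-1 (2,1)[O.X/XXO/.O.]-1 (2,2)[O.X/XXO/..O]-1
p3 X@[OOX/XXO/...]: (2,0)[OOX/XXO/X..]+1* (2,1)[OOX/XXO/.X.]+1 (2,2)[OOX/XXO/..X]+1
p4 O@[OOX/XXO/X..] terminal -1; root [O.X/X.O/...] d6

PV length from [O.X/X.O/...]: 3 plies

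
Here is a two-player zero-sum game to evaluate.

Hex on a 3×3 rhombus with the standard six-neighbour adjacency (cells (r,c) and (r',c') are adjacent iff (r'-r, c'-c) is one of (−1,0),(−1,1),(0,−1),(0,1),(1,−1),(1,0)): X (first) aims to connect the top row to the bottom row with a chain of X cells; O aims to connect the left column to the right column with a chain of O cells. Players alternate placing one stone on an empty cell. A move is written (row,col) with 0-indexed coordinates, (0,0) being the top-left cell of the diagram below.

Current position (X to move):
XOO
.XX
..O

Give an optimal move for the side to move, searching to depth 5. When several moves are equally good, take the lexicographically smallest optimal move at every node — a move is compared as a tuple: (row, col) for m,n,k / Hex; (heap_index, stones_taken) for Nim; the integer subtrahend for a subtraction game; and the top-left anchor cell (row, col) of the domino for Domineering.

[XOO/.XX/..O] X move#1: (1,0):+1/XOO/XXX/..O*, (2,0):-1/XOO/.XX/X.O, (2,1):-1/XOO/.XX/.XO
[XOO/XXX/..O] O move#2: (2,0):-1/XOO/XXX/O.O*, (2,1):-1/XOO/XXX/.OO
[XOO/XXX/O.O] X move#3: (2,1):+1/XOO/XXX/OXO*
[XOO/XXX/OXO] end (terminal -1, O#4); searched XOO/.XX/..O to 5

X's best at [XOO/.XX/..O]: (1,0)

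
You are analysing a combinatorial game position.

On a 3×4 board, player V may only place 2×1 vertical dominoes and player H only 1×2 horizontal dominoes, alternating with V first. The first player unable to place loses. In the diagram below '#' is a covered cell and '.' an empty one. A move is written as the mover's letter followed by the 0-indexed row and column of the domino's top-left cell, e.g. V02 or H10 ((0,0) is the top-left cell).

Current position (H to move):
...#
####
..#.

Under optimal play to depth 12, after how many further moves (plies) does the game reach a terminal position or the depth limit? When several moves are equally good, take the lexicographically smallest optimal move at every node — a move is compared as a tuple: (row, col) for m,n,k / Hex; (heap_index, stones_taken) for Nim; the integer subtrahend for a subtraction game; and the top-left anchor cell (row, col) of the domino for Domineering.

PV length from [...#/####/..#.]: 1 ply

ply 1, H at ...#/####/..#. | H00=+1→##.#/####/..#.*; H01=+1→.###/####/..#.; H20=+1→...#/####/###.
ply 2: ##.#/####/..#. is terminal -1 (V); from ...#/####/..#. depth 12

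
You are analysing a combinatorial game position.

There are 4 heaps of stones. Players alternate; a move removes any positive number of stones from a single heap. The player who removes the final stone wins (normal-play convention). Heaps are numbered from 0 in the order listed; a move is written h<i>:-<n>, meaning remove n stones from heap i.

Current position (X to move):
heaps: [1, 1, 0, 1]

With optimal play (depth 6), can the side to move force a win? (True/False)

[(1,1,0,1)] X move#1: h0:-1:+1/(0,1,0,1)*, h1:-1:+1/(1,0,0,1), h3:-1:+1/(1,1,0,0)
[(0,1,0,1)] O move#2: h1:-1:-1/(0,0,0,1)*, h3:-1:-1/(0,1,0,0)
[(0,0,0,1)] X move#3: h3:-1:+1/(0,0,0,0)*
[(0,0,0,0)] end (terminal -1, O#4); searched (1,1,0,1) to 6

X winning at [(1,1,0,1)]: True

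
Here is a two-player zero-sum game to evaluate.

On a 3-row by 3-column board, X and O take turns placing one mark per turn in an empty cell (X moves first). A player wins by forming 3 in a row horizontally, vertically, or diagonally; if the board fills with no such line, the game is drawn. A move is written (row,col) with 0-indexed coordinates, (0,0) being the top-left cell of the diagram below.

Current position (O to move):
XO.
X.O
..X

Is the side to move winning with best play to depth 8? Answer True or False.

p1 O@[XO./X.O/..X]: (0,2)[XOO/X.O/..X]-1* (1,1)[XO./XOO/..X]-1 (2,0)[XO./X.O/O.X]-1 (2,1)[XO./X.O/.OX]-1
p2 X@[XOO/X.O/..X]: (1,1)[XOO/XXO/..X]+1* (2,0)[XOO/X.O/X.X]+1 (2,1)[XOO/X.O/.XX]+1
p3 O@[XOO/XXO/..X] terminal -1; root [XO./X.O/..X] d8

O winning at [XO./X.O/..X]: False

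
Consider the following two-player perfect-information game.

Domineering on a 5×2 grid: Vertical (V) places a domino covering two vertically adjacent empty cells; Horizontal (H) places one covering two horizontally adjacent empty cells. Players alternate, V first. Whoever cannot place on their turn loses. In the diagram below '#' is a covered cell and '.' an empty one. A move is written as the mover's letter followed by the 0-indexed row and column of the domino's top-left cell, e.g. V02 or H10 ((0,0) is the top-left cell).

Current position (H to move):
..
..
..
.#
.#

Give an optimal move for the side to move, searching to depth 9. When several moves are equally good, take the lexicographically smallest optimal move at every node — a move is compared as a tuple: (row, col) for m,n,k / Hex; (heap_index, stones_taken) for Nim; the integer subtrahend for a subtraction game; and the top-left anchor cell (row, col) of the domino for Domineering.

p1 H@[../../../.#/.#]: H00[##/../../.#/.#]-1 H10[../##/../.#/.#]+1* H20[../../##/.#/.#]-1
p2 V@[../##/../.#/.#]: V20[../##/#./##/.#]-1* V30[../##/../##/##]-1
p3 H@[../##/#./##/.#]: H00[##/##/#./##/.#]+1*
p4 V@[##/##/#./##/.#] terminal -1; root [../../../.#/.#] d9

H's best at [../../../.#/.#]: H10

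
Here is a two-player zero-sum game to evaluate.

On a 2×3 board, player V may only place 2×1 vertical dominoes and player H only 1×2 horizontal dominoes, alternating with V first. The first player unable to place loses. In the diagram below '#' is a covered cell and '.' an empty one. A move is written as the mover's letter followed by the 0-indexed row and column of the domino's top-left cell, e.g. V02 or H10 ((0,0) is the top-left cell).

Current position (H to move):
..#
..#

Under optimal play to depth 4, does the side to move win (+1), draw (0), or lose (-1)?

value(..#/..#, H) = +1

ply 1, H at ..#/..# | H00=+1→###/..#*; H10=+1→..#/###
ply 2: ###/..# is terminal -1 (V); from ..#/..# depth 4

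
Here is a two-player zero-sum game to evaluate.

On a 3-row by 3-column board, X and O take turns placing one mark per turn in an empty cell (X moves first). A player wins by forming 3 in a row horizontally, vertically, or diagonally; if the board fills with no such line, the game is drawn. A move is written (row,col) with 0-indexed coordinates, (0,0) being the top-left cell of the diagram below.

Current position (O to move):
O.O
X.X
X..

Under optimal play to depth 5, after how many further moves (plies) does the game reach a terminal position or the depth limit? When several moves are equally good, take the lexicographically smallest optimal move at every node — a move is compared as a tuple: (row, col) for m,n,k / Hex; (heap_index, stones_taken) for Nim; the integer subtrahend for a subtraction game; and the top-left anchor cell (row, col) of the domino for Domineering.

PV length from [O.O/X.X/X..]: 1 ply

p1 O@[O.O/X.X/X..]: (0,1)[OOO/X.X/X..]+1* (1,1)[O.O/XOX/X..]+1 (2,1)[O.O/X.X/XO.]-1 (2,2)[O.O/X.X/X.O]-1
p2 X@[OOO/X.X/X..] terminal -1; root [O.O/X.X/X..] d5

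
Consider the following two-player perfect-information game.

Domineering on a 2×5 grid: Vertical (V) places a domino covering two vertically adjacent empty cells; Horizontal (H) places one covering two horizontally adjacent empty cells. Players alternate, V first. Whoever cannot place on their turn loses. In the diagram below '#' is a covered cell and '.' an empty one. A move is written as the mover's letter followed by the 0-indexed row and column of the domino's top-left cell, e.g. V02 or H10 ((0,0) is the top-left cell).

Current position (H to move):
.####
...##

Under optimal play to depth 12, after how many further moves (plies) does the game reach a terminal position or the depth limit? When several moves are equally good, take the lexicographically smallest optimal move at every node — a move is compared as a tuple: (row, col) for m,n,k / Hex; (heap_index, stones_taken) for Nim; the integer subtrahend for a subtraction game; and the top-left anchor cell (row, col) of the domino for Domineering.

PV length from [.####/...##]: 1 ply

ply 1, H at .####/...## | H10=+1→.####/##.##*; H11=-1→.####/.####
ply 2: .####/##.## is terminal -1 (V); from .####/...## depth 12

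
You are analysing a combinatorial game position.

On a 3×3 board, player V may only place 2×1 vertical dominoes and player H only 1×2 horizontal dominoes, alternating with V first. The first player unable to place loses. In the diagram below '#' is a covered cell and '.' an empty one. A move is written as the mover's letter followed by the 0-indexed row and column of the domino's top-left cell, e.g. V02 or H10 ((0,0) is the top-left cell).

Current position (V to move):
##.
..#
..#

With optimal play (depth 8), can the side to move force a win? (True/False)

V winning at [##./..#/..#]: True

ply 1, V at ##./..#/..# | V10=+1→##./#.#/#.#*; V11=+1→##./.##/.##
ply 2: ##./#.#/#.# is terminal -1 (H); from ##./..#/..# depth 8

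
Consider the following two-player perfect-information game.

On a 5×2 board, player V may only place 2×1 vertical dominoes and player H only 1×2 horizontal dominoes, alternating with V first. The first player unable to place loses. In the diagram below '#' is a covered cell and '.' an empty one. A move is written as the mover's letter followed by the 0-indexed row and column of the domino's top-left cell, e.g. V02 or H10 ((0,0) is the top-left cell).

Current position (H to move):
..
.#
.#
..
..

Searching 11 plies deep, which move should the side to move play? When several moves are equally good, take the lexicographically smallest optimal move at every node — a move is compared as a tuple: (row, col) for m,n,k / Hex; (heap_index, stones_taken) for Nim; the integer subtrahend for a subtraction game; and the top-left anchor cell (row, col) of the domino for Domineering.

p1 H@[../.#/.#/../..]: H00[##/.#/.#/../..]-1 H30[../.#/.#/##/..]+1* H40[../.#/.#/../##]+1
p2 V@[../.#/.#/##/..]: V00[#./##/.#/##/..]-1* V10[../##/##/##/..]-1
p3 H@[#./##/.#/##/..]: H40[#./##/.#/##/##]+1*
p4 V@[#./##/.#/##/##] terminal -1; root [../.#/.#/../..] d11

H's best at [../.#/.#/../..]: H30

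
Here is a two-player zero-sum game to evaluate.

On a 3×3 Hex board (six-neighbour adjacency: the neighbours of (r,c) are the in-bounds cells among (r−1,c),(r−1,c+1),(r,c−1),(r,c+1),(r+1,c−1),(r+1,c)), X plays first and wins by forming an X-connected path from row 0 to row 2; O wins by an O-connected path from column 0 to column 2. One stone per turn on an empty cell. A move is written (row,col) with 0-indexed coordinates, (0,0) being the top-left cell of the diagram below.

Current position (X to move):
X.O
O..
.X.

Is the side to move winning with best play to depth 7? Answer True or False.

ply 1, X at X.O/O../.X. | (0,1)=-1→XXO/O../.X.*; (1,1)=-1→X.O/OX./.X.; (1,2)=-1→X.O/O.X/.X.; (2,0)=-1→X.O/O../XX.; (2,2)=-1→X.O/O../.XX
ply 2, O at XXO/O../.X. | (1,1)=+1→XXO/OO./.X.*; (1,2)=-1→XXO/O.O/.X.; (2,0)=-1→XXO/O../OX.; (2,2)=-1→XXO/O../.XO
ply 3: XXO/OO./.X. is terminal -1 (X); from X.O/O../.X. depth 7

X winning at [X.O/O../.X.]: False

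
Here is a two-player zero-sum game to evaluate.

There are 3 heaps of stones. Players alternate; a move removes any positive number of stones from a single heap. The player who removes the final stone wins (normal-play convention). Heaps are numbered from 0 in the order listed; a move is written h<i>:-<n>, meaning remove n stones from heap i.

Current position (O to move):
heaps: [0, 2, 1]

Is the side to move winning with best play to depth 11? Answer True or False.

O winning at [(0,2,1)]: True

p1 O@[(0,2,1)]: h1:-1[(0,1,1)]+1* h1:-2[(0,0,1)]-1 h2:-1[(0,2,0)]-1
p2 X@[(0,1,1)]: h1:-1[(0,0,1)]-1* h2:-1[(0,1,0)]-1
p3 O@[(0,0,1)]: h2:-1[(0,0,0)]+1*
p4 X@[(0,0,0)] terminal -1; root [(0,2,1)] d11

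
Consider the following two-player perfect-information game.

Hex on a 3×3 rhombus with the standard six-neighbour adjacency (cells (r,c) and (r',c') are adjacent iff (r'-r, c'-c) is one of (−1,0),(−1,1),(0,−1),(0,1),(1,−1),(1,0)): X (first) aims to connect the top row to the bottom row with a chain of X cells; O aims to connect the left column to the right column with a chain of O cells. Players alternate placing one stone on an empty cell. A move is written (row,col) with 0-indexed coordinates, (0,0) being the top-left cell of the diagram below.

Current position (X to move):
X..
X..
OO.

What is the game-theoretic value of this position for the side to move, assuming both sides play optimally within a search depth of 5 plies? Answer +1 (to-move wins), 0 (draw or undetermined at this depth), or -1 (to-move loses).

value(X../X../OO., X) = -1

ply 1, X at X../X../OO. | (0,1)=-1→XX./X../OO.*; (0,2)=-1→X.X/X../OO.; (1,1)=-1→X../XX./OO.; (1,2)=-1→X../X.X/OO.; (2,2)=-1→X../X../OOX
ply 2, O at XX./X../OO. | (0,2)=+1→XXO/X../OO.*; (1,1)=+1→XX./XO./OO.; (1,2)=+1→XX./X.O/OO.; (2,2)=+1→XX./X../OOO
ply 3, X at XXO/X../OO. | (1,1)=-1→XXO/XX./OO.*; (1,2)=-1→XXO/X.X/OO.; (2,2)=-1→XXO/X../OOX
ply 4, O at XXO/XX./OO. | (1,2)=+1→XXO/XXO/OO.*; (2,2)=+1→XXO/XX./OOO
ply 5: XXO/XXO/OO. is terminal -1 (X); from X../X../OO. depth 5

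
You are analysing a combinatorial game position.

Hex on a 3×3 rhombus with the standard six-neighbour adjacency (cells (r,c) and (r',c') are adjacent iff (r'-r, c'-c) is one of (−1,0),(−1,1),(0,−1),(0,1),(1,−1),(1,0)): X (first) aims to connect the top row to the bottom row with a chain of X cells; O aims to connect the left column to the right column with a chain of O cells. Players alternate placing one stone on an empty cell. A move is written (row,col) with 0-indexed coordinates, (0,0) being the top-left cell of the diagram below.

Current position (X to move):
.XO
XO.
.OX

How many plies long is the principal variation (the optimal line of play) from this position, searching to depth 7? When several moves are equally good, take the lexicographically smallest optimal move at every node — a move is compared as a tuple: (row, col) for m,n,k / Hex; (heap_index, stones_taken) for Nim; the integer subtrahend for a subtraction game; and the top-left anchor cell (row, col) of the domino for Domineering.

PV length from [.XO/XO./.OX]: 1 ply

[.XO/XO./.OX] X move#1: (0,0):-1/XXO/XO./.OX, (1,2):-1/.XO/XOX/.OX, (2,0):+1/.XO/XO./XOX*
[.XO/XO./XOX] end (terminal -1, O#2); searched .XO/XO./.OX to 7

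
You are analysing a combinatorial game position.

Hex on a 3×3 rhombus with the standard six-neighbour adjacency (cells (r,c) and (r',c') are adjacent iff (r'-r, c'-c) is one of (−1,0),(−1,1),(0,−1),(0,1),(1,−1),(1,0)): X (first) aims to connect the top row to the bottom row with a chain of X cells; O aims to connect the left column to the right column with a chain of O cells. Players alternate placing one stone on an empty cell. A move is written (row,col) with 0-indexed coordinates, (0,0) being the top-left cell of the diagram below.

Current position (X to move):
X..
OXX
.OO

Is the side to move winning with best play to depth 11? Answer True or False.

X winning at [X../OXX/.OO]: True

ply 1, X at X../OXX/.OO | (0,1)=-1→XX./OXX/.OO; (0,2)=-1→X.X/OXX/.OO; (2,0)=+1→X../OXX/XOO*
ply 2, O at X../OXX/XOO | (0,1)=-1→XO./OXX/XOO*; (0,2)=-1→X.O/OXX/XOO
ply 3, X at XO./OXX/XOO | (0,2)=+1→XOX/OXX/XOO*
ply 4: XOX/OXX/XOO is terminal -1 (O); from X../OXX/.OO depth 11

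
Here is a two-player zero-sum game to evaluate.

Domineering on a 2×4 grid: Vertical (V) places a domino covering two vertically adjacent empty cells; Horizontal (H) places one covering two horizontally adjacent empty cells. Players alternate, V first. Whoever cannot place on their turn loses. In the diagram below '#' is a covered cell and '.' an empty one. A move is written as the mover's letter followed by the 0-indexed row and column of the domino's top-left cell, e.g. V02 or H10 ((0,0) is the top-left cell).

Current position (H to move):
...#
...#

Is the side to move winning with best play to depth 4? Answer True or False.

H winning at [...#/...#]: True

[...#/...#] H move#1: H00:+1/##.#/...#*, H01:+1/.###/...#, H10:+1/...#/##.#, H11:+1/...#/.###
[##.#/...#] V move#2: V02:-1/####/..##*
[####/..##] H move#3: H10:+1/####/####*
[####/####] end (terminal -1, V#4); searched ...#/...# to 4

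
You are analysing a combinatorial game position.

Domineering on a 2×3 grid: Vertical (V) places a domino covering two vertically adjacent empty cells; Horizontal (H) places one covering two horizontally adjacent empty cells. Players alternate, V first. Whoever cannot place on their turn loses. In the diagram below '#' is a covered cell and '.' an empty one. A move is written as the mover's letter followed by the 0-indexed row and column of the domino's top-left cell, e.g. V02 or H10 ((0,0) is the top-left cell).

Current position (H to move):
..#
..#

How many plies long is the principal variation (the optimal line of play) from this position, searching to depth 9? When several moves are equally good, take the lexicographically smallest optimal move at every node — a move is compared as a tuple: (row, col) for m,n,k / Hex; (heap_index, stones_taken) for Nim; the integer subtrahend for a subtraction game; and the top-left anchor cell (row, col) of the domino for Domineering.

PV length from [..#/..#]: 1 ply

[..#/..#] H move#1: H00:+1/###/..#*, H10:+1/..#/###
[###/..#] end (terminal -1, V#2); searched ..#/..# to 9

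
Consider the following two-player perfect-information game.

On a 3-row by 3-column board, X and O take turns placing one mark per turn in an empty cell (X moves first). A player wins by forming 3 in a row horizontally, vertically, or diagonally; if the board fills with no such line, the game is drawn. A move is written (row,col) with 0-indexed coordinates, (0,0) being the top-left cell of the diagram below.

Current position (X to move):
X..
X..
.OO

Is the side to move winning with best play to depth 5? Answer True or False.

ply 1, X at X../X../.OO | (0,1)=-1→XX./X../.OO; (0,2)=-1→X.X/X../.OO; (1,1)=-1→X../XX./.OO; (1,2)=-1→X../X.X/.OO; (2,0)=+1→X../X../XOO*
ply 2: X../X../XOO is terminal -1 (O); from X../X../.OO depth 5

X winning at [X../X../.OO]: True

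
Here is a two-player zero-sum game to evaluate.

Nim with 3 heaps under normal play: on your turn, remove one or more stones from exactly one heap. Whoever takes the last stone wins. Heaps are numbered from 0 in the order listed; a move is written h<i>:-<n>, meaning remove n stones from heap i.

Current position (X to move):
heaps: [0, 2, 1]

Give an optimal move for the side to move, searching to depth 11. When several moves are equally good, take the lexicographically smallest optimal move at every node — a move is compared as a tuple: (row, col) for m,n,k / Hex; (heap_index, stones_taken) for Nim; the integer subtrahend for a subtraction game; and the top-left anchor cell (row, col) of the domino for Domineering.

p1 X@[(0,2,1)]: h1:-1[(0,1,1)]+1* h1:-2[(0,0,1)]-1 h2:-1[(0,2,0)]-1
p2 O@[(0,1,1)]: h1:-1[(0,0,1)]-1* h2:-1[(0,1,0)]-1
p3 X@[(0,0,1)]: h2:-1[(0,0,0)]+1*
p4 O@[(0,0,0)] terminal -1; root [(0,2,1)] d11

X's best at [(0,2,1)]: h1:-1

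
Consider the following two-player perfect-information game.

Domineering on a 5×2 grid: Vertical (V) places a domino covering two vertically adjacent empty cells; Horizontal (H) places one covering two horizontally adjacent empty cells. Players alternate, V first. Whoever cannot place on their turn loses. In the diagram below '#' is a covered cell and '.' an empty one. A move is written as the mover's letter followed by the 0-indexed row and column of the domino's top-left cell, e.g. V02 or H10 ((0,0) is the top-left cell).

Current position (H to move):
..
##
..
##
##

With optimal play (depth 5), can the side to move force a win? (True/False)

H winning at [../##/../##/##]: True

[../##/../##/##] H move#1: H00:+1/##/##/../##/##*, H20:+1/../##/##/##/##
[##/##/../##/##] end (terminal -1, V#2); searched ../##/../##/## to 5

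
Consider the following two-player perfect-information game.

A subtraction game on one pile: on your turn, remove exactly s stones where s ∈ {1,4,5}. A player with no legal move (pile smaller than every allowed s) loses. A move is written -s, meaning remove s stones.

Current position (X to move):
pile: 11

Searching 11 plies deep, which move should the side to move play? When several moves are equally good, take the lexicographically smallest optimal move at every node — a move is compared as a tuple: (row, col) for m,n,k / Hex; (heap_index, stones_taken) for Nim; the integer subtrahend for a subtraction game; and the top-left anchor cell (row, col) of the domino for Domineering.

[11] X move#1: -1:+1/10*, -4:-1/7, -5:-1/6
[10] O move#2: -1:-1/9*, -4:-1/6, -5:-1/5
[9] X move#3: -1:+1/8*, -4:-1/5, -5:-1/4
[8] O move#4: -1:-1/7*, -4:-1/4, -5:-1/3
[7] X move#5: -1:-1/6, -4:-1/3, -5:+1/2*
[2] O move#6: -1:-1/1*
[1] X move#7: -1:+1/0*
[0] end (terminal -1, O#8); searched 11 to 11

X's best at [11]: -1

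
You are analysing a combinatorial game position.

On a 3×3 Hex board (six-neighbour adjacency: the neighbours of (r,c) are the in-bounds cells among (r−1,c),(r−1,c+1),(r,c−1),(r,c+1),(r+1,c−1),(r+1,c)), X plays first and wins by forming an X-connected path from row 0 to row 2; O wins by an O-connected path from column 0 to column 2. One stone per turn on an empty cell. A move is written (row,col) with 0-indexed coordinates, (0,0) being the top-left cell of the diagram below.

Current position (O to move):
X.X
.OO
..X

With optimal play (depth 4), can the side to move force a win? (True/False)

O winning at [X.X/.OO/..X]: True

p1 O@[X.X/.OO/..X]: (0,1)[XOX/.OO/..X]+1* (1,0)[X.X/OOO/..X]+1 (2,0)[X.X/.OO/O.X]+1 (2,1)[X.X/.OO/.OX]+1
p2 X@[XOX/.OO/..X]: (1,0)[XOX/XOO/..X]-1* (2,0)[XOX/.OO/X.X]-1 (2,1)[XOX/.OO/.XX]-1
p3 O@[XOX/XOO/..X]: (2,0)[XOX/XOO/O.X]+1* (2,1)[XOX/XOO/.OX]-1
p4 X@[XOX/XOO/O.X] terminal -1; root [X.X/.OO/..X] d4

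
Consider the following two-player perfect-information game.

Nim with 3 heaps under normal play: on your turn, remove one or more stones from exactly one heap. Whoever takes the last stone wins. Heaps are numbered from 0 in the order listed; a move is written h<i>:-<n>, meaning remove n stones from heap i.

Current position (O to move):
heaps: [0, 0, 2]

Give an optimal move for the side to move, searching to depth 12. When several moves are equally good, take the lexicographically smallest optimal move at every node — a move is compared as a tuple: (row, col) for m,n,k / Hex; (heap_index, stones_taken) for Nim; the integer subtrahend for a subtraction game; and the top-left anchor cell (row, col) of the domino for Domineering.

O's best at [(0,0,2)]: h2:-2

ply 1, O at (0,0,2) | h2:-1=-1→(0,0,1); h2:-2=+1→(0,0,0)*
ply 2: (0,0,0) is terminal -1 (X); from (0,0,2) depth 12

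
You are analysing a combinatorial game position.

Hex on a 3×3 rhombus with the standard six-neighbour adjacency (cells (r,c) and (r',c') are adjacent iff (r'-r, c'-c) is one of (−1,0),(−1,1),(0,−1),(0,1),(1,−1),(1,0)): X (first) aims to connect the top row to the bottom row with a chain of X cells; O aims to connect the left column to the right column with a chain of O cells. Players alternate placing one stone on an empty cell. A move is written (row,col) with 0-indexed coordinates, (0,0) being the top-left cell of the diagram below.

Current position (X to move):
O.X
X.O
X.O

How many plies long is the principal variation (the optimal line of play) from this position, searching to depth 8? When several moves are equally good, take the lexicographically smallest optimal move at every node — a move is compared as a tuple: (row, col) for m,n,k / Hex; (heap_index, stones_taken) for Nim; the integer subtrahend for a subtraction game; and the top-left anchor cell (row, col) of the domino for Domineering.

PV length from [O.X/X.O/X.O]: 1 ply

[O.X/X.O/X.O] X move#1: (0,1):+1/OXX/X.O/X.O*, (1,1):+1/O.X/XXO/X.O, (2,1):+1/O.X/X.O/XXO
[OXX/X.O/X.O] end (terminal -1, O#2); searched O.X/X.O/X.O to 8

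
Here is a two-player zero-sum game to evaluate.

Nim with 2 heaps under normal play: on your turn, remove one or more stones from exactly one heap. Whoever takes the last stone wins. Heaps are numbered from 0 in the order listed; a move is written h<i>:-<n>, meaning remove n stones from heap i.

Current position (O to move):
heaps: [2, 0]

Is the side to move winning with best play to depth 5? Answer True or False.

ply 1, O at (2,0) | h0:-1=-1→(1,0); h0:-2=+1→(0,0)*
ply 2: (0,0) is terminal -1 (X); from (2,0) depth 5

O winning at [(2,0)]: True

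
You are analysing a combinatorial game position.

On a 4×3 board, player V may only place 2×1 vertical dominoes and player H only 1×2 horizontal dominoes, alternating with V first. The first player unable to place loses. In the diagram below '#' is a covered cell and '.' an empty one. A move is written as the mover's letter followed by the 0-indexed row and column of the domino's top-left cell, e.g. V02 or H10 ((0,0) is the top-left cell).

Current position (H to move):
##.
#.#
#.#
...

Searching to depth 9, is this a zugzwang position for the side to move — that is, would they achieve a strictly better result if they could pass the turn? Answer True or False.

zugzwang(##./#.#/#.#/..., H) = False

[##./#.#/#.#/...] H move#1: H30:-1/##./#.#/#.#/##.*, H31:-1/##./#.#/#.#/.##
[##./#.#/#.#/##.] V move#2: V11:+1/##./###/###/##.*
[##./###/###/##.] end (terminal -1, H#3); searched ##./#.#/#.#/... to 9
pass branch (V moves first from the same position):
  | [##./#.#/#.#/...] V move#1: V11:-1/##./###/###/..., V21:+1/##./#.#/###/.#.*
  | [##./#.#/###/.#.] end (terminal -1, H#2); searched ##./#.#/#.#/... to 9
H moving scores -1; H passing scores -1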